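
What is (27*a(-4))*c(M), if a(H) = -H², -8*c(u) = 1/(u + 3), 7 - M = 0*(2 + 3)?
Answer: 27/5 ≈ 5.4000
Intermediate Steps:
M = 7 (M = 7 - 0*(2 + 3) = 7 - 0*5 = 7 - 1*0 = 7 + 0 = 7)
c(u) = -1/(8*(3 + u)) (c(u) = -1/(8*(u + 3)) = -1/(8*(3 + u)))
(27*a(-4))*c(M) = (27*(-1*(-4)²))*(-1/(24 + 8*7)) = (27*(-1*16))*(-1/(24 + 56)) = (27*(-16))*(-1/80) = -(-432)/80 = -432*(-1/80) = 27/5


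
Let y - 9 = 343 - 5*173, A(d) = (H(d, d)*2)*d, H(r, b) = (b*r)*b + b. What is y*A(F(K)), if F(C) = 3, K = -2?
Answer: -92340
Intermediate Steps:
H(r, b) = b + r*b**2 (H(r, b) = r*b**2 + b = b + r*b**2)
A(d) = 2*d**2*(1 + d**2) (A(d) = ((d*(1 + d*d))*2)*d = ((d*(1 + d**2))*2)*d = (2*d*(1 + d**2))*d = 2*d**2*(1 + d**2))
y = -513 (y = 9 + (343 - 5*173) = 9 + (343 - 865) = 9 - 522 = -513)
y*A(F(K)) = -1026*3**2*(1 + 3**2) = -1026*9*(1 + 9) = -1026*9*10 = -513*180 = -92340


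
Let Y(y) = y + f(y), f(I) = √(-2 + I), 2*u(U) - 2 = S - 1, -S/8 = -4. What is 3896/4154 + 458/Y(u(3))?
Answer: 64791944/2141387 - 916*√58/1031 ≈ 23.491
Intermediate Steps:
S = 32 (S = -8*(-4) = 32)
u(U) = 33/2 (u(U) = 1 + (32 - 1)/2 = 1 + (½)*31 = 1 + 31/2 = 33/2)
Y(y) = y + √(-2 + y)
3896/4154 + 458/Y(u(3)) = 3896/4154 + 458/(33/2 + √(-2 + 33/2)) = 3896*(1/4154) + 458/(33/2 + √(29/2)) = 1948/2077 + 458/(33/2 + √58/2)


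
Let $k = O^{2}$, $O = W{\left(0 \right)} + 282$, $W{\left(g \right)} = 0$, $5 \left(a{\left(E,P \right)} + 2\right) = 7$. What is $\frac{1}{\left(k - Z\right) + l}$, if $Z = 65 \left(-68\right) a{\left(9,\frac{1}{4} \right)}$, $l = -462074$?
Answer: $- \frac{1}{385202} \approx -2.596 \cdot 10^{-6}$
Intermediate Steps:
$a{\left(E,P \right)} = - \frac{3}{5}$ ($a{\left(E,P \right)} = -2 + \frac{1}{5} \cdot 7 = -2 + \frac{7}{5} = - \frac{3}{5}$)
$O = 282$ ($O = 0 + 282 = 282$)
$k = 79524$ ($k = 282^{2} = 79524$)
$Z = 2652$ ($Z = 65 \left(-68\right) \left(- \frac{3}{5}\right) = \left(-4420\right) \left(- \frac{3}{5}\right) = 2652$)
$\frac{1}{\left(k - Z\right) + l} = \frac{1}{\left(79524 - 2652\right) - 462074} = \frac{1}{76872 - 462074} = \frac{1}{-385202} = - \frac{1}{385202}$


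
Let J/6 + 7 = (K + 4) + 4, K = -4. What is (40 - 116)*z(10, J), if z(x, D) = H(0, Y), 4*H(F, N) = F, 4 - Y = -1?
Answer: 0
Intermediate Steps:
Y = 5 (Y = 4 - 1*(-1) = 4 + 1 = 5)
H(F, N) = F/4
J = -18 (J = -42 + 6*((-4 + 4) + 4) = -42 + 6*(0 + 4) = -42 + 6*4 = -42 + 24 = -18)
z(x, D) = 0 (z(x, D) = (1/4)*0 = 0)
(40 - 116)*z(10, J) = (40 - 116)*0 = -76*0 = 0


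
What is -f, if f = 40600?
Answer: -40600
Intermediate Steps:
-f = -1*40600 = -40600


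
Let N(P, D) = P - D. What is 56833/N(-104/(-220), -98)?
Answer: 3125815/5416 ≈ 577.14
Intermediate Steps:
56833/N(-104/(-220), -98) = 56833/(-104/(-220) - 1*(-98)) = 56833/(-104*(-1/220) + 98) = 56833/(26/55 + 98) = 56833/(5416/55) = 56833*(55/5416) = 3125815/5416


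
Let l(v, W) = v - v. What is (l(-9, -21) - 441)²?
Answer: 194481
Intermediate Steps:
l(v, W) = 0
(l(-9, -21) - 441)² = (0 - 441)² = (-441)² = 194481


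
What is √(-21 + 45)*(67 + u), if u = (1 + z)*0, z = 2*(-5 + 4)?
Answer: 134*√6 ≈ 328.23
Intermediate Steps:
z = -2 (z = 2*(-1) = -2)
u = 0 (u = (1 - 2)*0 = -1*0 = 0)
√(-21 + 45)*(67 + u) = √(-21 + 45)*(67 + 0) = √24*67 = (2*√6)*67 = 134*√6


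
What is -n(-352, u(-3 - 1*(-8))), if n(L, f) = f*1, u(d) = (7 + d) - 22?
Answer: 10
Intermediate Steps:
u(d) = -15 + d
n(L, f) = f
-n(-352, u(-3 - 1*(-8))) = -(-15 + (-3 - 1*(-8))) = -(-15 + (-3 + 8)) = -(-15 + 5) = -1*(-10) = 10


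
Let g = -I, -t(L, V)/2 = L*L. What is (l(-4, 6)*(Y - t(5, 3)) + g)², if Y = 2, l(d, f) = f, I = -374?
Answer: 470596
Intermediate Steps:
t(L, V) = -2*L² (t(L, V) = -2*L*L = -2*L²)
g = 374 (g = -1*(-374) = 374)
(l(-4, 6)*(Y - t(5, 3)) + g)² = (6*(2 - (-2)*5²) + 374)² = (6*(2 - (-2)*25) + 374)² = (6*(2 - 1*(-50)) + 374)² = (6*(2 + 50) + 374)² = (6*52 + 374)² = (312 + 374)² = 686² = 470596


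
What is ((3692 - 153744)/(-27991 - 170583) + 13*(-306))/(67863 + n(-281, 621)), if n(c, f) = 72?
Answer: -78977732/1349012469 ≈ -0.058545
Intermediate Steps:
((3692 - 153744)/(-27991 - 170583) + 13*(-306))/(67863 + n(-281, 621)) = ((3692 - 153744)/(-27991 - 170583) + 13*(-306))/(67863 + 72) = (-150052/(-198574) - 3978)/67935 = (-150052*(-1/198574) - 3978)*(1/67935) = (75026/99287 - 3978)*(1/67935) = -394888660/99287*1/67935 = -78977732/1349012469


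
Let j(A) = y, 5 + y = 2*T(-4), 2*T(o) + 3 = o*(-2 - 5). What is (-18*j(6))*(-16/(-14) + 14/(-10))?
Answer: 648/7 ≈ 92.571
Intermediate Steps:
T(o) = -3/2 - 7*o/2 (T(o) = -3/2 + (o*(-2 - 5))/2 = -3/2 + (o*(-7))/2 = -3/2 + (-7*o)/2 = -3/2 - 7*o/2)
y = 20 (y = -5 + 2*(-3/2 - 7/2*(-4)) = -5 + 2*(-3/2 + 14) = -5 + 2*(25/2) = -5 + 25 = 20)
j(A) = 20
(-18*j(6))*(-16/(-14) + 14/(-10)) = (-18*20)*(-16/(-14) + 14/(-10)) = -360*(-16*(-1/14) + 14*(-⅒)) = -360*(8/7 - 7/5) = -360*(-9/35) = 648/7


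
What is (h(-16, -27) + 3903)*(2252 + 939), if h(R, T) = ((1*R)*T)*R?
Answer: -9601719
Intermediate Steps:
h(R, T) = T*R² (h(R, T) = (R*T)*R = T*R²)
(h(-16, -27) + 3903)*(2252 + 939) = (-27*(-16)² + 3903)*(2252 + 939) = (-27*256 + 3903)*3191 = (-6912 + 3903)*3191 = -3009*3191 = -9601719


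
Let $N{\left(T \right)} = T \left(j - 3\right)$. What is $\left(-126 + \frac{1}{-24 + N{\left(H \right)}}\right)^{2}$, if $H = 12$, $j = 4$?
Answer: $\frac{2289169}{144} \approx 15897.0$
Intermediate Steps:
$N{\left(T \right)} = T$ ($N{\left(T \right)} = T \left(4 - 3\right) = T 1 = T$)
$\left(-126 + \frac{1}{-24 + N{\left(H \right)}}\right)^{2} = \left(-126 + \frac{1}{-24 + 12}\right)^{2} = \left(-126 + \frac{1}{-12}\right)^{2} = \left(-126 - \frac{1}{12}\right)^{2} = \left(- \frac{1513}{12}\right)^{2} = \frac{2289169}{144}$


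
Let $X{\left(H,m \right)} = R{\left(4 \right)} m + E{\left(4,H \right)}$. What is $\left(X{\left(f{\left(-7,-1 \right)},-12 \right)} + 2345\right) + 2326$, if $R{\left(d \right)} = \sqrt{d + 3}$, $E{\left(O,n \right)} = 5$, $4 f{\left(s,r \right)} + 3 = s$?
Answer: $4676 - 12 \sqrt{7} \approx 4644.3$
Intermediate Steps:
$f{\left(s,r \right)} = - \frac{3}{4} + \frac{s}{4}$
$R{\left(d \right)} = \sqrt{3 + d}$
$X{\left(H,m \right)} = 5 + m \sqrt{7}$ ($X{\left(H,m \right)} = \sqrt{3 + 4} m + 5 = \sqrt{7} m + 5 = m \sqrt{7} + 5 = 5 + m \sqrt{7}$)
$\left(X{\left(f{\left(-7,-1 \right)},-12 \right)} + 2345\right) + 2326 = \left(\left(5 - 12 \sqrt{7}\right) + 2345\right) + 2326 = \left(2350 - 12 \sqrt{7}\right) + 2326 = 4676 - 12 \sqrt{7}$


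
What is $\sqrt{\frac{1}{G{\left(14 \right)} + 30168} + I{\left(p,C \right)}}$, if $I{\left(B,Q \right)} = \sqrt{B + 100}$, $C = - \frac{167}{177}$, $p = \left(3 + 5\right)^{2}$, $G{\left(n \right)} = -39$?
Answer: $\frac{\sqrt{249 + 15004242 \sqrt{41}}}{2739} \approx 3.5786$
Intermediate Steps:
$p = 64$ ($p = 8^{2} = 64$)
$C = - \frac{167}{177}$ ($C = \left(-167\right) \frac{1}{177} = - \frac{167}{177} \approx -0.9435$)
$I{\left(B,Q \right)} = \sqrt{100 + B}$
$\sqrt{\frac{1}{G{\left(14 \right)} + 30168} + I{\left(p,C \right)}} = \sqrt{\frac{1}{-39 + 30168} + \sqrt{100 + 64}} = \sqrt{\frac{1}{30129} + \sqrt{164}} = \sqrt{\frac{1}{30129} + 2 \sqrt{41}}$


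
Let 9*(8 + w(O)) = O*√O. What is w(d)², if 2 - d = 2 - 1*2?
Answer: 5192/81 - 32*√2/9 ≈ 59.070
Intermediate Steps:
d = 2 (d = 2 - (2 - 1*2) = 2 - (2 - 2) = 2 - 1*0 = 2 + 0 = 2)
w(O) = -8 + O^(3/2)/9 (w(O) = -8 + (O*√O)/9 = -8 + O^(3/2)/9)
w(d)² = (-8 + 2^(3/2)/9)² = (-8 + (2*√2)/9)² = (-8 + 2*√2/9)²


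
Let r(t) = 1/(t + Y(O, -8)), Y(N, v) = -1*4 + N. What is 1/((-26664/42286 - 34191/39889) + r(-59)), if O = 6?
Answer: -48072268239/72361299404 ≈ -0.66434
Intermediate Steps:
Y(N, v) = -4 + N
r(t) = 1/(2 + t) (r(t) = 1/(t + (-4 + 6)) = 1/(t + 2) = 1/(2 + t))
1/((-26664/42286 - 34191/39889) + r(-59)) = 1/((-26664/42286 - 34191/39889) + 1/(2 - 59)) = 1/((-26664*1/42286 - 34191*1/39889) + 1/(-57)) = 1/((-13332/21143 - 34191/39889) - 1/57) = 1/(-1254700461/843373127 - 1/57) = 1/(-72361299404/48072268239) = -48072268239/72361299404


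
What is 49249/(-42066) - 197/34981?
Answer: -1731066271/1471510746 ≈ -1.1764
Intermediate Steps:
49249/(-42066) - 197/34981 = 49249*(-1/42066) - 197*1/34981 = -49249/42066 - 197/34981 = -1731066271/1471510746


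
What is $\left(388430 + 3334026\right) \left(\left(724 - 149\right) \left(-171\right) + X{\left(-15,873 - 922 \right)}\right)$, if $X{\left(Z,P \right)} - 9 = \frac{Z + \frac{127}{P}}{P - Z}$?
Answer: $- \frac{17932777845496}{49} \approx -3.6598 \cdot 10^{11}$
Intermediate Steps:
$X{\left(Z,P \right)} = 9 + \frac{Z + \frac{127}{P}}{P - Z}$
$\left(388430 + 3334026\right) \left(\left(724 - 149\right) \left(-171\right) + X{\left(-15,873 - 922 \right)}\right) = \left(388430 + 3334026\right) \left(\left(724 - 149\right) \left(-171\right) + \frac{127 + 9 \left(873 - 922\right)^{2} - 8 \left(873 - 922\right) \left(-15\right)}{\left(873 - 922\right) \left(\left(873 - 922\right) - -15\right)}\right) = 3722456 \left(575 \left(-171\right) + \frac{127 + 9 \left(873 - 922\right)^{2} - 8 \left(873 - 922\right) \left(-15\right)}{\left(873 - 922\right) \left(\left(873 - 922\right) + 15\right)}\right) = 3722456 \left(-98325 + \frac{127 + 9 \left(-49\right)^{2} - \left(-392\right) \left(-15\right)}{\left(-49\right) \left(-49 + 15\right)}\right) = 3722456 \left(-98325 - \frac{127 + 9 \cdot 2401 - 5880}{49 \left(-34\right)}\right) = 3722456 \left(-98325 - - \frac{127 + 21609 - 5880}{1666}\right) = 3722456 \left(-98325 - \left(- \frac{1}{1666}\right) 15856\right) = 3722456 \left(-98325 + \frac{7928}{833}\right) = 3722456 \left(- \frac{81896797}{833}\right) = - \frac{17932777845496}{49}$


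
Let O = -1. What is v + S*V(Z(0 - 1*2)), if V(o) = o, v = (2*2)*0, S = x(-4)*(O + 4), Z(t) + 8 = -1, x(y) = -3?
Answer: 81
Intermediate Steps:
Z(t) = -9 (Z(t) = -8 - 1 = -9)
S = -9 (S = -3*(-1 + 4) = -3*3 = -9)
v = 0 (v = 4*0 = 0)
v + S*V(Z(0 - 1*2)) = 0 - 9*(-9) = 0 + 81 = 81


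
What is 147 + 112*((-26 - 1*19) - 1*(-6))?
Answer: -4221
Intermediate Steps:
147 + 112*((-26 - 1*19) - 1*(-6)) = 147 + 112*((-26 - 19) + 6) = 147 + 112*(-45 + 6) = 147 + 112*(-39) = 147 - 4368 = -4221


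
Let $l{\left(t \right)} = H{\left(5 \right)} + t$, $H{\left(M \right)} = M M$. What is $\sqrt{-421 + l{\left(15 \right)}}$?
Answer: $i \sqrt{381} \approx 19.519 i$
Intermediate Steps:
$H{\left(M \right)} = M^{2}$
$l{\left(t \right)} = 25 + t$ ($l{\left(t \right)} = 5^{2} + t = 25 + t$)
$\sqrt{-421 + l{\left(15 \right)}} = \sqrt{-421 + \left(25 + 15\right)} = \sqrt{-421 + 40} = \sqrt{-381} = i \sqrt{381}$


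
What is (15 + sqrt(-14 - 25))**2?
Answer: (15 + I*sqrt(39))**2 ≈ 186.0 + 187.35*I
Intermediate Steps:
(15 + sqrt(-14 - 25))**2 = (15 + sqrt(-39))**2 = (15 + I*sqrt(39))**2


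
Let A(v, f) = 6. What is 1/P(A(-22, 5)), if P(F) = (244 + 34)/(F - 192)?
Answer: -93/139 ≈ -0.66906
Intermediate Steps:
P(F) = 278/(-192 + F)
1/P(A(-22, 5)) = 1/(278/(-192 + 6)) = 1/(278/(-186)) = 1/(278*(-1/186)) = 1/(-139/93) = -93/139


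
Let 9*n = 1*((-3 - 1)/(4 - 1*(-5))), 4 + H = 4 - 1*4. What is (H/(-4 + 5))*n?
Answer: 16/81 ≈ 0.19753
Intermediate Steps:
H = -4 (H = -4 + (4 - 1*4) = -4 + (4 - 4) = -4 + 0 = -4)
n = -4/81 (n = (1*((-3 - 1)/(4 - 1*(-5))))/9 = (1*(-4/(4 + 5)))/9 = (1*(-4/9))/9 = (1/9)*(-4/9) = -4/81 ≈ -0.049383)
(H/(-4 + 5))*n = -4/(-4 + 5)*(-4/81) = -4/1*(-4/81) = -4*1*(-4/81) = -4*(-4/81) = 16/81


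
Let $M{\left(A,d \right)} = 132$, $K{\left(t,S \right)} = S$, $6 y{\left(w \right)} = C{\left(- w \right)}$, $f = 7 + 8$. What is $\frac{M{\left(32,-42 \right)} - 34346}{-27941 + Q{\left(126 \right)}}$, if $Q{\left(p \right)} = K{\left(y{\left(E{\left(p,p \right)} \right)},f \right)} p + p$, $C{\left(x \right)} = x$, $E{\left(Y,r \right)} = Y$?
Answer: $\frac{34214}{25925} \approx 1.3197$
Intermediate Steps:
$f = 15$
$y{\left(w \right)} = - \frac{w}{6}$ ($y{\left(w \right)} = \frac{\left(-1\right) w}{6} = - \frac{w}{6}$)
$Q{\left(p \right)} = 16 p$ ($Q{\left(p \right)} = 15 p + p = 16 p$)
$\frac{M{\left(32,-42 \right)} - 34346}{-27941 + Q{\left(126 \right)}} = \frac{132 - 34346}{-27941 + 16 \cdot 126} = - \frac{34214}{-27941 + 2016} = - \frac{34214}{-25925} = \left(-34214\right) \left(- \frac{1}{25925}\right) = \frac{34214}{25925}$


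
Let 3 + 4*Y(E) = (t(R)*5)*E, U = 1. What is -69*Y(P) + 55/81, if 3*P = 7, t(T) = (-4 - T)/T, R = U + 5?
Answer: 62831/162 ≈ 387.85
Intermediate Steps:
R = 6 (R = 1 + 5 = 6)
t(T) = (-4 - T)/T
P = 7/3 (P = (⅓)*7 = 7/3 ≈ 2.3333)
Y(E) = -¾ - 25*E/12 (Y(E) = -¾ + ((((-4 - 1*6)/6)*5)*E)/4 = -¾ + ((((-4 - 6)/6)*5)*E)/4 = -¾ + ((((⅙)*(-10))*5)*E)/4 = -¾ + ((-5/3*5)*E)/4 = -¾ + (-25*E/3)/4 = -¾ - 25*E/12)
-69*Y(P) + 55/81 = -69*(-¾ - 25/12*7/3) + 55/81 = -69*(-¾ - 175/36) + 55*(1/81) = -69*(-101/18) + 55/81 = 2323/6 + 55/81 = 62831/162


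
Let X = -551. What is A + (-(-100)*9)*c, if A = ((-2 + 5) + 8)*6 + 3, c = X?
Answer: -495831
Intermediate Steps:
c = -551
A = 69 (A = (3 + 8)*6 + 3 = 11*6 + 3 = 66 + 3 = 69)
A + (-(-100)*9)*c = 69 - (-100)*9*(-551) = 69 - 20*(-45)*(-551) = 69 + 900*(-551) = 69 - 495900 = -495831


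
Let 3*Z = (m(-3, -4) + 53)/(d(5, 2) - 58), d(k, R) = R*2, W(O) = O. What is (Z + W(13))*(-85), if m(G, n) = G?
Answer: -87380/81 ≈ -1078.8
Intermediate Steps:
d(k, R) = 2*R
Z = -25/81 (Z = ((-3 + 53)/(2*2 - 58))/3 = (50/(4 - 58))/3 = (50/(-54))/3 = (50*(-1/54))/3 = (⅓)*(-25/27) = -25/81 ≈ -0.30864)
(Z + W(13))*(-85) = (-25/81 + 13)*(-85) = (1028/81)*(-85) = -87380/81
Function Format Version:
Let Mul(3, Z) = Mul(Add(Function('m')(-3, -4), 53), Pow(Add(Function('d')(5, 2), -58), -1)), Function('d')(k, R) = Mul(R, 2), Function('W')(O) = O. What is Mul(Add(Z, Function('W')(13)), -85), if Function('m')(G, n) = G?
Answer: Rational(-87380, 81) ≈ -1078.8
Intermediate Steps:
Function('d')(k, R) = Mul(2, R)
Z = Rational(-25, 81) (Z = Mul(Rational(1, 3), Mul(Add(-3, 53), Pow(Add(Mul(2, 2), -58), -1))) = Mul(Rational(1, 3), Mul(50, Pow(Add(4, -58), -1))) = Mul(Rational(1, 3), Mul(50, Pow(-54, -1))) = Mul(Rational(1, 3), Mul(50, Rational(-1, 54))) = Mul(Rational(1, 3), Rational(-25, 27)) = Rational(-25, 81) ≈ -0.30864)
Mul(Add(Z, Function('W')(13)), -85) = Mul(Add(Rational(-25, 81), 13), -85) = Mul(Rational(1028, 81), -85) = Rational(-87380, 81)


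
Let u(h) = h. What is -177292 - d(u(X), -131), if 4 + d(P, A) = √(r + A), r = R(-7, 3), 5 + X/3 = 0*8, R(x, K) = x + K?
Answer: -177288 - 3*I*√15 ≈ -1.7729e+5 - 11.619*I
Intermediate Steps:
R(x, K) = K + x
X = -15 (X = -15 + 3*(0*8) = -15 + 3*0 = -15 + 0 = -15)
r = -4 (r = 3 - 7 = -4)
d(P, A) = -4 + √(-4 + A)
-177292 - d(u(X), -131) = -177292 - (-4 + √(-4 - 131)) = -177292 - (-4 + √(-135)) = -177292 - (-4 + 3*I*√15) = -177292 + (4 - 3*I*√15) = -177288 - 3*I*√15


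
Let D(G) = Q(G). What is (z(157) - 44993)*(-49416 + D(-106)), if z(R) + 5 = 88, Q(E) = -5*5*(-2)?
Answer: 2217027060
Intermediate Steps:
Q(E) = 50 (Q(E) = -25*(-2) = 50)
D(G) = 50
z(R) = 83 (z(R) = -5 + 88 = 83)
(z(157) - 44993)*(-49416 + D(-106)) = (83 - 44993)*(-49416 + 50) = -44910*(-49366) = 2217027060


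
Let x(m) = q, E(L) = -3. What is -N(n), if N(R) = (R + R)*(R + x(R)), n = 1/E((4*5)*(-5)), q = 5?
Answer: 28/9 ≈ 3.1111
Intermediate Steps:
x(m) = 5
n = -⅓ (n = 1/(-3) = -⅓ ≈ -0.33333)
N(R) = 2*R*(5 + R) (N(R) = (R + R)*(R + 5) = (2*R)*(5 + R) = 2*R*(5 + R))
-N(n) = -2*(-1)*(5 - ⅓)/3 = -2*(-1)*14/(3*3) = -1*(-28/9) = 28/9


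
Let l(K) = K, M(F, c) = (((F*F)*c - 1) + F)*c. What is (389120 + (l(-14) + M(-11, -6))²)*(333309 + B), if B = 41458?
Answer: 7447563203772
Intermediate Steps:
M(F, c) = c*(-1 + F + c*F²) (M(F, c) = ((F²*c - 1) + F)*c = ((c*F² - 1) + F)*c = ((-1 + c*F²) + F)*c = (-1 + F + c*F²)*c = c*(-1 + F + c*F²))
(389120 + (l(-14) + M(-11, -6))²)*(333309 + B) = (389120 + (-14 - 6*(-1 - 11 - 6*(-11)²))²)*(333309 + 41458) = (389120 + (-14 - 6*(-1 - 11 - 6*121))²)*374767 = (389120 + (-14 - 6*(-1 - 11 - 726))²)*374767 = (389120 + (-14 - 6*(-738))²)*374767 = (389120 + (-14 + 4428)²)*374767 = (389120 + 4414²)*374767 = (389120 + 19483396)*374767 = 19872516*374767 = 7447563203772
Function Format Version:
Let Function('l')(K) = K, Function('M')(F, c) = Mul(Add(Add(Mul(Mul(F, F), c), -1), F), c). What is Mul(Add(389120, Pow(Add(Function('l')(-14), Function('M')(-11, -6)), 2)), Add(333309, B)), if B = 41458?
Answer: 7447563203772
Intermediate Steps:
Function('M')(F, c) = Mul(c, Add(-1, F, Mul(c, Pow(F, 2)))) (Function('M')(F, c) = Mul(Add(Add(Mul(Pow(F, 2), c), -1), F), c) = Mul(Add(Add(Mul(c, Pow(F, 2)), -1), F), c) = Mul(Add(Add(-1, Mul(c, Pow(F, 2))), F), c) = Mul(Add(-1, F, Mul(c, Pow(F, 2))), c) = Mul(c, Add(-1, F, Mul(c, Pow(F, 2)))))
Mul(Add(389120, Pow(Add(Function('l')(-14), Function('M')(-11, -6)), 2)), Add(333309, B)) = Mul(Add(389120, Pow(Add(-14, Mul(-6, Add(-1, -11, Mul(-6, Pow(-11, 2))))), 2)), Add(333309, 41458)) = Mul(Add(389120, Pow(Add(-14, Mul(-6, Add(-1, -11, Mul(-6, 121)))), 2)), 374767) = Mul(Add(389120, Pow(Add(-14, Mul(-6, Add(-1, -11, -726))), 2)), 374767) = Mul(Add(389120, Pow(Add(-14, Mul(-6, -738)), 2)), 374767) = Mul(Add(389120, Pow(Add(-14, 4428), 2)), 374767) = Mul(Add(389120, Pow(4414, 2)), 374767) = Mul(Add(389120, 19483396), 374767) = Mul(19872516, 374767) = 7447563203772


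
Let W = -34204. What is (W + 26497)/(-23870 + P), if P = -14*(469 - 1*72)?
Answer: 1101/4204 ≈ 0.26189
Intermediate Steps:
P = -5558 (P = -14*(469 - 72) = -14*397 = -5558)
(W + 26497)/(-23870 + P) = (-34204 + 26497)/(-23870 - 5558) = -7707/(-29428) = -7707*(-1/29428) = 1101/4204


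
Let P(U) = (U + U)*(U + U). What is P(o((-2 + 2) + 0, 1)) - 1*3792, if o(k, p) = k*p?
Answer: -3792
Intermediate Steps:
P(U) = 4*U**2 (P(U) = (2*U)*(2*U) = 4*U**2)
P(o((-2 + 2) + 0, 1)) - 1*3792 = 4*(((-2 + 2) + 0)*1)**2 - 1*3792 = 4*((0 + 0)*1)**2 - 3792 = 4*(0*1)**2 - 3792 = 4*0**2 - 3792 = 4*0 - 3792 = 0 - 3792 = -3792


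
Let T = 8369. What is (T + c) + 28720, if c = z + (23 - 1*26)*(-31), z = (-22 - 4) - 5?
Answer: 37151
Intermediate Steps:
z = -31 (z = -26 - 5 = -31)
c = 62 (c = -31 + (23 - 1*26)*(-31) = -31 + (23 - 26)*(-31) = -31 - 3*(-31) = -31 + 93 = 62)
(T + c) + 28720 = (8369 + 62) + 28720 = 8431 + 28720 = 37151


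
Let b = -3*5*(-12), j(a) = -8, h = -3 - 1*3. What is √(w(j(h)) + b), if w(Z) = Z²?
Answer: 2*√61 ≈ 15.620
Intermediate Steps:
h = -6 (h = -3 - 3 = -6)
b = 180 (b = -15*(-12) = 180)
√(w(j(h)) + b) = √((-8)² + 180) = √(64 + 180) = √244 = 2*√61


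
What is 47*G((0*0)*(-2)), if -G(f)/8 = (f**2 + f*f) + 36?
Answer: -13536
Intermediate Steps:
G(f) = -288 - 16*f**2 (G(f) = -8*((f**2 + f*f) + 36) = -8*((f**2 + f**2) + 36) = -8*(2*f**2 + 36) = -8*(36 + 2*f**2) = -288 - 16*f**2)
47*G((0*0)*(-2)) = 47*(-288 - 16*((0*0)*(-2))**2) = 47*(-288 - 16*(0*(-2))**2) = 47*(-288 - 16*0**2) = 47*(-288 - 16*0) = 47*(-288 + 0) = 47*(-288) = -13536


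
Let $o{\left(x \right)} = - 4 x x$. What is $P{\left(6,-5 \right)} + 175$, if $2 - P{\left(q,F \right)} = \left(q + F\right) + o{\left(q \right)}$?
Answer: $320$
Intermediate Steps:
$o{\left(x \right)} = - 4 x^{2}$
$P{\left(q,F \right)} = 2 - F - q + 4 q^{2}$ ($P{\left(q,F \right)} = 2 - \left(\left(q + F\right) - 4 q^{2}\right) = 2 - \left(\left(F + q\right) - 4 q^{2}\right) = 2 - \left(F + q - 4 q^{2}\right) = 2 - F - q + 4 q^{2}$)
$P{\left(6,-5 \right)} + 175 = \left(2 - -5 - 6 + 4 \cdot 6^{2}\right) + 175 = \left(2 + 5 - 6 + 4 \cdot 36\right) + 175 = \left(2 + 5 - 6 + 144\right) + 175 = 145 + 175 = 320$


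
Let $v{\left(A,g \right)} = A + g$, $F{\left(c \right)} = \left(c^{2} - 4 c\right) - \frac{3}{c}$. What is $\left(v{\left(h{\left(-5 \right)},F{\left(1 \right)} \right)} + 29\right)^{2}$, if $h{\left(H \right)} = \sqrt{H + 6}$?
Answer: $576$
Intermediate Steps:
$h{\left(H \right)} = \sqrt{6 + H}$
$F{\left(c \right)} = c^{2} - 4 c - \frac{3}{c}$
$\left(v{\left(h{\left(-5 \right)},F{\left(1 \right)} \right)} + 29\right)^{2} = \left(\left(\sqrt{6 - 5} + \frac{-3 + 1^{2} \left(-4 + 1\right)}{1}\right) + 29\right)^{2} = \left(\left(\sqrt{1} + 1 \left(-3 + 1 \left(-3\right)\right)\right) + 29\right)^{2} = \left(\left(1 + 1 \left(-3 - 3\right)\right) + 29\right)^{2} = \left(\left(1 + 1 \left(-6\right)\right) + 29\right)^{2} = \left(\left(1 - 6\right) + 29\right)^{2} = \left(-5 + 29\right)^{2} = 24^{2} = 576$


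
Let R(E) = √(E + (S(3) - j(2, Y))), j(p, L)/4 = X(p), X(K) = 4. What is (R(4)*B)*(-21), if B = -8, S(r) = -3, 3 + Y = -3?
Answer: 168*I*√15 ≈ 650.66*I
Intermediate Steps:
Y = -6 (Y = -3 - 3 = -6)
j(p, L) = 16 (j(p, L) = 4*4 = 16)
R(E) = √(-19 + E) (R(E) = √(E + (-3 - 1*16)) = √(E + (-3 - 16)) = √(E - 19) = √(-19 + E))
(R(4)*B)*(-21) = (√(-19 + 4)*(-8))*(-21) = (√(-15)*(-8))*(-21) = ((I*√15)*(-8))*(-21) = -8*I*√15*(-21) = 168*I*√15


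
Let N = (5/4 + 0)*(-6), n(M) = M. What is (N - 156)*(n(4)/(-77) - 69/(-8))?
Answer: -1726887/1232 ≈ -1401.7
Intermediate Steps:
N = -15/2 (N = (5*(1/4) + 0)*(-6) = (5/4 + 0)*(-6) = (5/4)*(-6) = -15/2 ≈ -7.5000)
(N - 156)*(n(4)/(-77) - 69/(-8)) = (-15/2 - 156)*(4/(-77) - 69/(-8)) = -327*(4*(-1/77) - 69*(-1/8))/2 = -327*(-4/77 + 69/8)/2 = -327/2*5281/616 = -1726887/1232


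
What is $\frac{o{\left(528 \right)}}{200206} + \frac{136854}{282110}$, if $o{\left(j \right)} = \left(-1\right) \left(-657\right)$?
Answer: $\frac{13792169097}{28240057330} \approx 0.48839$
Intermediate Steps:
$o{\left(j \right)} = 657$
$\frac{o{\left(528 \right)}}{200206} + \frac{136854}{282110} = \frac{657}{200206} + \frac{136854}{282110} = 657 \cdot \frac{1}{200206} + 136854 \cdot \frac{1}{282110} = \frac{657}{200206} + \frac{68427}{141055} = \frac{13792169097}{28240057330}$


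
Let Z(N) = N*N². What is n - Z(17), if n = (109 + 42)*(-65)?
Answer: -14728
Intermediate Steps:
Z(N) = N³
n = -9815 (n = 151*(-65) = -9815)
n - Z(17) = -9815 - 1*17³ = -9815 - 1*4913 = -9815 - 4913 = -14728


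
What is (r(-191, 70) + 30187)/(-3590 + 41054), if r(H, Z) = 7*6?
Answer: 30229/37464 ≈ 0.80688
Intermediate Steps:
r(H, Z) = 42
(r(-191, 70) + 30187)/(-3590 + 41054) = (42 + 30187)/(-3590 + 41054) = 30229/37464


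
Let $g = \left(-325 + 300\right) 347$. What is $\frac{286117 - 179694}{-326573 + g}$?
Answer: $- \frac{106423}{335248} \approx -0.31745$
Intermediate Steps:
$g = -8675$ ($g = \left(-25\right) 347 = -8675$)
$\frac{286117 - 179694}{-326573 + g} = \frac{286117 - 179694}{-326573 - 8675} = \frac{106423}{-335248} = 106423 \left(- \frac{1}{335248}\right) = - \frac{106423}{335248}$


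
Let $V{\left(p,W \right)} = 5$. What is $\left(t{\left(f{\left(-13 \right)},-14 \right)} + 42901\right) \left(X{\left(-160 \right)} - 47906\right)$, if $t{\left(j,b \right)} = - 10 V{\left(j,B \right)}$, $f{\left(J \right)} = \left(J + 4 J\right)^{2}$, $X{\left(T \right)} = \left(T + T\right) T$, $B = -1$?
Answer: $141151194$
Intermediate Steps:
$X{\left(T \right)} = 2 T^{2}$ ($X{\left(T \right)} = 2 T T = 2 T^{2}$)
$f{\left(J \right)} = 25 J^{2}$ ($f{\left(J \right)} = \left(5 J\right)^{2} = 25 J^{2}$)
$t{\left(j,b \right)} = -50$ ($t{\left(j,b \right)} = \left(-10\right) 5 = -50$)
$\left(t{\left(f{\left(-13 \right)},-14 \right)} + 42901\right) \left(X{\left(-160 \right)} - 47906\right) = \left(-50 + 42901\right) \left(2 \left(-160\right)^{2} - 47906\right) = 42851 \left(2 \cdot 25600 - 47906\right) = 42851 \left(51200 - 47906\right) = 42851 \cdot 3294 = 141151194$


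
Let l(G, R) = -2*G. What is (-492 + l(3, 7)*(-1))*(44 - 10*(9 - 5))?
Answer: -1944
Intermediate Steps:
(-492 + l(3, 7)*(-1))*(44 - 10*(9 - 5)) = (-492 - 2*3*(-1))*(44 - 10*(9 - 5)) = (-492 - 6*(-1))*(44 - 10*4) = (-492 + 6)*(44 - 40) = -486*4 = -1944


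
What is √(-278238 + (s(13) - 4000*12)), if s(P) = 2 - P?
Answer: I*√326249 ≈ 571.18*I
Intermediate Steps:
√(-278238 + (s(13) - 4000*12)) = √(-278238 + ((2 - 1*13) - 4000*12)) = √(-278238 + ((2 - 13) - 250*192)) = √(-278238 + (-11 - 48000)) = √(-278238 - 48011) = √(-326249) = I*√326249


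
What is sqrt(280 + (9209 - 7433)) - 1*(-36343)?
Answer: 36343 + 2*sqrt(514) ≈ 36388.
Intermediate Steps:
sqrt(280 + (9209 - 7433)) - 1*(-36343) = sqrt(280 + 1776) + 36343 = sqrt(2056) + 36343 = 2*sqrt(514) + 36343 = 36343 + 2*sqrt(514)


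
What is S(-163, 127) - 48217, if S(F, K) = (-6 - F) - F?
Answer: -47897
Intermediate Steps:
S(F, K) = -6 - 2*F
S(-163, 127) - 48217 = (-6 - 2*(-163)) - 48217 = (-6 + 326) - 48217 = 320 - 48217 = -47897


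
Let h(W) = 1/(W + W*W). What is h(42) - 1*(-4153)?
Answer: 7500319/1806 ≈ 4153.0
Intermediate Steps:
h(W) = 1/(W + W**2)
h(42) - 1*(-4153) = 1/(42*(1 + 42)) - 1*(-4153) = (1/42)/43 + 4153 = (1/42)*(1/43) + 4153 = 1/1806 + 4153 = 7500319/1806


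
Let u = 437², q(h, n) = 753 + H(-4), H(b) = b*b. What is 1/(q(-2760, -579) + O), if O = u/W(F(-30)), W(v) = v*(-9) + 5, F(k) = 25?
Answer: -220/21789 ≈ -0.010097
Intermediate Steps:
H(b) = b²
q(h, n) = 769 (q(h, n) = 753 + (-4)² = 753 + 16 = 769)
W(v) = 5 - 9*v (W(v) = -9*v + 5 = 5 - 9*v)
u = 190969
O = -190969/220 (O = 190969/(5 - 9*25) = 190969/(5 - 225) = 190969/(-220) = 190969*(-1/220) = -190969/220 ≈ -868.04)
1/(q(-2760, -579) + O) = 1/(769 - 190969/220) = 1/(-21789/220) = -220/21789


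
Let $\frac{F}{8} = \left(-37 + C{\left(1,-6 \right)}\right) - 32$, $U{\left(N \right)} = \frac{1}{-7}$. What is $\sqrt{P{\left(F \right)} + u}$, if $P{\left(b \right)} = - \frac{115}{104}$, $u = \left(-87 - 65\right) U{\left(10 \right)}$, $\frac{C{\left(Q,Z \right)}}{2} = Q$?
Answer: $\frac{3 \sqrt{303394}}{364} \approx 4.5397$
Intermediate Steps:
$C{\left(Q,Z \right)} = 2 Q$
$U{\left(N \right)} = - \frac{1}{7}$
$u = \frac{152}{7}$ ($u = \left(-87 - 65\right) \left(- \frac{1}{7}\right) = \left(-152\right) \left(- \frac{1}{7}\right) = \frac{152}{7} \approx 21.714$)
$F = -536$ ($F = 8 \left(\left(-37 + 2 \cdot 1\right) - 32\right) = 8 \left(\left(-37 + 2\right) - 32\right) = 8 \left(-35 - 32\right) = 8 \left(-67\right) = -536$)
$P{\left(b \right)} = - \frac{115}{104}$ ($P{\left(b \right)} = \left(-115\right) \frac{1}{104} = - \frac{115}{104}$)
$\sqrt{P{\left(F \right)} + u} = \sqrt{- \frac{115}{104} + \frac{152}{7}} = \sqrt{\frac{15003}{728}} = \frac{3 \sqrt{303394}}{364}$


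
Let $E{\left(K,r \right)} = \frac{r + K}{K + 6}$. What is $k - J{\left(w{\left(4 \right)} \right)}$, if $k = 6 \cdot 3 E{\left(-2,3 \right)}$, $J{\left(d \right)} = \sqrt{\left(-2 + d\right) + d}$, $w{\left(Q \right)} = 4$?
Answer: $\frac{9}{2} - \sqrt{6} \approx 2.0505$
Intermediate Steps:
$E{\left(K,r \right)} = \frac{K + r}{6 + K}$
$J{\left(d \right)} = \sqrt{-2 + 2 d}$
$k = \frac{9}{2}$ ($k = 6 \cdot 3 \frac{-2 + 3}{6 - 2} = 18 \cdot \frac{1}{4} \cdot 1 = 18 \cdot \frac{1}{4} = \frac{9}{2} \approx 4.5$)
$k - J{\left(w{\left(4 \right)} \right)} = \frac{9}{2} - \sqrt{-2 + 2 \cdot 4} = \frac{9}{2} - \sqrt{-2 + 8} = \frac{9}{2} - \sqrt{6}$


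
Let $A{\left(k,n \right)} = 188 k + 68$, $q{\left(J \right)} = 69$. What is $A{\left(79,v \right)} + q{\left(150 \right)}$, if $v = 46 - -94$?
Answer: $14989$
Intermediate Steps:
$v = 140$ ($v = 46 + 94 = 140$)
$A{\left(k,n \right)} = 68 + 188 k$
$A{\left(79,v \right)} + q{\left(150 \right)} = \left(68 + 188 \cdot 79\right) + 69 = \left(68 + 14852\right) + 69 = 14920 + 69 = 14989$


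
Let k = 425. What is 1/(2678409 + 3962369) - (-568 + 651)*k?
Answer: -234253443949/6640778 ≈ -35275.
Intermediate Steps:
1/(2678409 + 3962369) - (-568 + 651)*k = 1/(2678409 + 3962369) - (-568 + 651)*425 = 1/6640778 - 83*425 = 1/6640778 - 1*35275 = 1/6640778 - 35275 = -234253443949/6640778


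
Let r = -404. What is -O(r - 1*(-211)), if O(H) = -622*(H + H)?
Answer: -240092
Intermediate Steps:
O(H) = -1244*H
-O(r - 1*(-211)) = -(-1244)*(-404 - 1*(-211)) = -(-1244)*(-404 + 211) = -(-1244)*(-193) = -1*240092 = -240092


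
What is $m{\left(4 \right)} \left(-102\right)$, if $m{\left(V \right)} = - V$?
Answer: $408$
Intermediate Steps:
$m{\left(4 \right)} \left(-102\right) = \left(-1\right) 4 \left(-102\right) = \left(-4\right) \left(-102\right) = 408$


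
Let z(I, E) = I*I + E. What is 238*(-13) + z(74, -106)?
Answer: 2276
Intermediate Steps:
z(I, E) = E + I² (z(I, E) = I² + E = E + I²)
238*(-13) + z(74, -106) = 238*(-13) + (-106 + 74²) = -3094 + (-106 + 5476) = -3094 + 5370 = 2276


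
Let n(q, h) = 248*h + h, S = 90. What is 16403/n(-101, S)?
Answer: 16403/22410 ≈ 0.73195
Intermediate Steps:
n(q, h) = 249*h
16403/n(-101, S) = 16403/((249*90)) = 16403/22410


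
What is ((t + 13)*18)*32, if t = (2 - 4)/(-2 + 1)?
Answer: 8640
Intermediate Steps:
t = 2 (t = -2/(-1) = -2*(-1) = 2)
((t + 13)*18)*32 = ((2 + 13)*18)*32 = (15*18)*32 = 270*32 = 8640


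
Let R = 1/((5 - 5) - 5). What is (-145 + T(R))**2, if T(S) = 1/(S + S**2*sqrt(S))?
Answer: 25*(8700*sqrt(5) + 111659*I)/(2*(5*sqrt(5) + 62*I)) ≈ 22488.0 + 133.06*I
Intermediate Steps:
R = -1/5 (R = 1/(0 - 5) = 1/(-5) = -1/5 ≈ -0.20000)
T(S) = 1/(S + S**(5/2))
(-145 + T(R))**2 = (-145 + 1/(-1/5 + (-1/5)**(5/2)))**2 = (-145 + 1/(-1/5 + I*sqrt(5)/125))**2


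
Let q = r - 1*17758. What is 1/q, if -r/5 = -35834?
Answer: 1/161412 ≈ 6.1953e-6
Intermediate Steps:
r = 179170 (r = -5*(-35834) = 179170)
q = 161412 (q = 179170 - 1*17758 = 179170 - 17758 = 161412)
1/q = 1/161412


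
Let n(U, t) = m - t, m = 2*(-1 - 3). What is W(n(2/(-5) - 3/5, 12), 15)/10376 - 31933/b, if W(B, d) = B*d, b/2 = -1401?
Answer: 20656013/1817097 ≈ 11.368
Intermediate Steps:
b = -2802 (b = 2*(-1401) = -2802)
m = -8 (m = 2*(-4) = -8)
n(U, t) = -8 - t
W(n(2/(-5) - 3/5, 12), 15)/10376 - 31933/b = ((-8 - 1*12)*15)/10376 - 31933/(-2802) = ((-8 - 12)*15)*(1/10376) - 31933*(-1/2802) = -20*15*(1/10376) + 31933/2802 = -300*1/10376 + 31933/2802 = -75/2594 + 31933/2802 = 20656013/1817097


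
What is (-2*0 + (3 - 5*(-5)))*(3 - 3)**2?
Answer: 0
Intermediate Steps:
(-2*0 + (3 - 5*(-5)))*(3 - 3)**2 = (0 + (3 + 25))*0**2 = (0 + 28)*0 = 28*0 = 0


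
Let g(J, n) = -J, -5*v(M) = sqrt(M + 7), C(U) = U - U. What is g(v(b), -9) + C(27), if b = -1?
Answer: sqrt(6)/5 ≈ 0.48990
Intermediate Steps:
C(U) = 0
v(M) = -sqrt(7 + M)/5 (v(M) = -sqrt(M + 7)/5 = -sqrt(7 + M)/5)
g(v(b), -9) + C(27) = -(-1)*sqrt(7 - 1)/5 + 0 = -(-1)*sqrt(6)/5 + 0 = sqrt(6)/5 + 0 = sqrt(6)/5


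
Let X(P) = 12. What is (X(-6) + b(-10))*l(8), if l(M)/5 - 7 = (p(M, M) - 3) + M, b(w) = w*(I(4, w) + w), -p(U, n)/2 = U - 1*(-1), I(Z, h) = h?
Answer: -6360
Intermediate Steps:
p(U, n) = -2 - 2*U (p(U, n) = -2*(U - 1*(-1)) = -2*(U + 1) = -2*(1 + U) = -2 - 2*U)
b(w) = 2*w² (b(w) = w*(w + w) = w*(2*w) = 2*w²)
l(M) = 10 - 5*M (l(M) = 35 + 5*(((-2 - 2*M) - 3) + M) = 35 + 5*((-5 - 2*M) + M) = 35 + 5*(-5 - M) = 35 + (-25 - 5*M) = 10 - 5*M)
(X(-6) + b(-10))*l(8) = (12 + 2*(-10)²)*(10 - 5*8) = (12 + 2*100)*(10 - 40) = (12 + 200)*(-30) = 212*(-30) = -6360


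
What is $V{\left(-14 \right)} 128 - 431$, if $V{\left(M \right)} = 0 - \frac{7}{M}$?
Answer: $-367$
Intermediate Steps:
$V{\left(M \right)} = - \frac{7}{M}$ ($V{\left(M \right)} = 0 - \frac{7}{M} = - \frac{7}{M}$)
$V{\left(-14 \right)} 128 - 431 = - \frac{7}{-14} \cdot 128 - 431 = \left(-7\right) \left(- \frac{1}{14}\right) 128 - 431 = \frac{1}{2} \cdot 128 - 431 = 64 - 431 = -367$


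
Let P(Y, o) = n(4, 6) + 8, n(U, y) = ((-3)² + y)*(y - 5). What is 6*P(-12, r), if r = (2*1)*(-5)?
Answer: 138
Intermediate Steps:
n(U, y) = (-5 + y)*(9 + y) (n(U, y) = (9 + y)*(-5 + y) = (-5 + y)*(9 + y))
r = -10 (r = 2*(-5) = -10)
P(Y, o) = 23 (P(Y, o) = (-45 + 6² + 4*6) + 8 = (-45 + 36 + 24) + 8 = 15 + 8 = 23)
6*P(-12, r) = 6*23 = 138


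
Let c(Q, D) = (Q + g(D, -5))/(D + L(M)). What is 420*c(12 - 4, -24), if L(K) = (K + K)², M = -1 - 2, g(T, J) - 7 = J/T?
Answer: 12775/24 ≈ 532.29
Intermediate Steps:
g(T, J) = 7 + J/T
M = -3
L(K) = 4*K² (L(K) = (2*K)² = 4*K²)
c(Q, D) = (7 + Q - 5/D)/(36 + D) (c(Q, D) = (Q + (7 - 5/D))/(D + 4*(-3)²) = (7 + Q - 5/D)/(D + 4*9) = (7 + Q - 5/D)/(D + 36) = (7 + Q - 5/D)/(36 + D))
420*c(12 - 4, -24) = 420*((-5 + 7*(-24) - 24*(12 - 4))/((-24)*(36 - 24))) = 420*(-1/24*(-5 - 168 - 24*8)/12) = 420*(-1/24*1/12*(-5 - 168 - 192)) = 420*(-1/24*1/12*(-365)) = 420*(365/288) = 12775/24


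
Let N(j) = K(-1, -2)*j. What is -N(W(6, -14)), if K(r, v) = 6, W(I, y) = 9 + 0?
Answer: -54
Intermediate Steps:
W(I, y) = 9
N(j) = 6*j
-N(W(6, -14)) = -6*9 = -1*54 = -54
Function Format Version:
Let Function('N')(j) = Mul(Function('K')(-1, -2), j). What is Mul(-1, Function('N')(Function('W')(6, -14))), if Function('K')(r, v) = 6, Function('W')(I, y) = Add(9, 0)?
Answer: -54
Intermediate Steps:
Function('W')(I, y) = 9
Function('N')(j) = Mul(6, j)
Mul(-1, Function('N')(Function('W')(6, -14))) = Mul(-1, Mul(6, 9)) = Mul(-1, 54) = -54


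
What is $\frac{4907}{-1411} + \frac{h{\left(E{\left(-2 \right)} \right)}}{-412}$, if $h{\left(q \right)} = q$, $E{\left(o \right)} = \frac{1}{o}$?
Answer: $- \frac{4041957}{1162664} \approx -3.4765$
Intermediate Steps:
$\frac{4907}{-1411} + \frac{h{\left(E{\left(-2 \right)} \right)}}{-412} = \frac{4907}{-1411} + \frac{1}{\left(-2\right) \left(-412\right)} = 4907 \left(- \frac{1}{1411}\right) - - \frac{1}{824} = - \frac{4907}{1411} + \frac{1}{824} = - \frac{4041957}{1162664}$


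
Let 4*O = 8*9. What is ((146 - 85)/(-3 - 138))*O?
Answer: -366/47 ≈ -7.7872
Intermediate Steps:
O = 18 (O = (8*9)/4 = (1/4)*72 = 18)
((146 - 85)/(-3 - 138))*O = ((146 - 85)/(-3 - 138))*18 = (61/(-141))*18 = (61*(-1/141))*18 = -61/141*18 = -366/47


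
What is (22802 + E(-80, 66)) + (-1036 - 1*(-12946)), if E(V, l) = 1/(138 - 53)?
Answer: 2950521/85 ≈ 34712.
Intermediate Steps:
E(V, l) = 1/85
(22802 + E(-80, 66)) + (-1036 - 1*(-12946)) = (22802 + 1/85) + (-1036 - 1*(-12946)) = 1938171/85 + (-1036 + 12946) = 1938171/85 + 11910 = 2950521/85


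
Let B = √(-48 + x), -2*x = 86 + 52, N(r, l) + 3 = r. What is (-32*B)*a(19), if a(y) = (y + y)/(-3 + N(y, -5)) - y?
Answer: 20064*I*√13/13 ≈ 5564.8*I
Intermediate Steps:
N(r, l) = -3 + r
x = -69 (x = -(86 + 52)/2 = -½*138 = -69)
a(y) = -y + 2*y/(-6 + y) (a(y) = (y + y)/(-3 + (-3 + y)) - y = (2*y)/(-6 + y) - y = 2*y/(-6 + y) - y = -y + 2*y/(-6 + y))
B = 3*I*√13 (B = √(-48 - 69) = √(-117) = 3*I*√13 ≈ 10.817*I)
(-32*B)*a(19) = (-96*I*√13)*(19*(8 - 1*19)/(-6 + 19)) = (-96*I*√13)*(19*(8 - 19)/13) = (-96*I*√13)*(19*(1/13)*(-11)) = -96*I*√13*(-209/13) = 20064*I*√13/13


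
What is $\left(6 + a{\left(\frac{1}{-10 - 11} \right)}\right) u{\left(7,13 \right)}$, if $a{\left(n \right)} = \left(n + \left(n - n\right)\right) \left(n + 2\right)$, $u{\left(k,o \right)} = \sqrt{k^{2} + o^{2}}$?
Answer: $\frac{2605 \sqrt{218}}{441} \approx 87.216$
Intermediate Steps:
$a{\left(n \right)} = n \left(2 + n\right)$ ($a{\left(n \right)} = \left(n + 0\right) \left(2 + n\right) = n \left(2 + n\right)$)
$\left(6 + a{\left(\frac{1}{-10 - 11} \right)}\right) u{\left(7,13 \right)} = \left(6 + \frac{2 + \frac{1}{-10 - 11}}{-10 - 11}\right) \sqrt{7^{2} + 13^{2}} = \left(6 + \frac{2 + \frac{1}{-21}}{-21}\right) \sqrt{49 + 169} = \left(6 - \frac{2 - \frac{1}{21}}{21}\right) \sqrt{218} = \left(6 - \frac{41}{441}\right) \sqrt{218} = \frac{2605 \sqrt{218}}{441}$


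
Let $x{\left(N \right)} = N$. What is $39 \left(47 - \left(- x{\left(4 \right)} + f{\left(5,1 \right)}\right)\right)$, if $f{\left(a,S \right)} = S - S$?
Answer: $1989$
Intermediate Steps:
$f{\left(a,S \right)} = 0$
$39 \left(47 - \left(- x{\left(4 \right)} + f{\left(5,1 \right)}\right)\right) = 39 \left(47 + \left(4 - 0\right)\right) = 39 \left(47 + \left(4 + 0\right)\right) = 39 \left(47 + 4\right) = 39 \cdot 51 = 1989$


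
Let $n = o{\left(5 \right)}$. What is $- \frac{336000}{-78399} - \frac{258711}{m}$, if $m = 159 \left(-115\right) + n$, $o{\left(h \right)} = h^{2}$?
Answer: $\frac{106096561}{5749260} \approx 18.454$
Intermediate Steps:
$n = 25$ ($n = 5^{2} = 25$)
$m = -18260$ ($m = 159 \left(-115\right) + 25 = -18285 + 25 = -18260$)
$- \frac{336000}{-78399} - \frac{258711}{m} = - \frac{336000}{-78399} - \frac{258711}{-18260} = \left(-336000\right) \left(- \frac{1}{78399}\right) - - \frac{3117}{220} = \frac{112000}{26133} + \frac{3117}{220} = \frac{106096561}{5749260}$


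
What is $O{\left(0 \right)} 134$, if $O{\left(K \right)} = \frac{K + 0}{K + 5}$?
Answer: $0$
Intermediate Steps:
$O{\left(K \right)} = \frac{K}{5 + K}$
$O{\left(0 \right)} 134 = \frac{0}{5 + 0} \cdot 134 = \frac{0}{5} \cdot 134 = 0 \cdot \frac{1}{5} \cdot 134 = 0 \cdot 134 = 0$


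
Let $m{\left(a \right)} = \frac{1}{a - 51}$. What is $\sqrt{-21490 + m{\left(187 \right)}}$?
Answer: $\frac{i \sqrt{99369726}}{68} \approx 146.59 i$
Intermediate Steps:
$m{\left(a \right)} = \frac{1}{-51 + a}$
$\sqrt{-21490 + m{\left(187 \right)}} = \sqrt{-21490 + \frac{1}{-51 + 187}} = \sqrt{-21490 + \frac{1}{136}} = \sqrt{- \frac{2922639}{136}} = \frac{i \sqrt{99369726}}{68}$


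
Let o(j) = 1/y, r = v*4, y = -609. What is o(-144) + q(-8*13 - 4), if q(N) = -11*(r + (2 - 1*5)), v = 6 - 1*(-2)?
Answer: -194272/609 ≈ -319.00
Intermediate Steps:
v = 8 (v = 6 + 2 = 8)
r = 32 (r = 8*4 = 32)
o(j) = -1/609 (o(j) = 1/(-609) = -1/609)
q(N) = -319 (q(N) = -11*(32 + (2 - 1*5)) = -11*(32 + (2 - 5)) = -11*(32 - 3) = -11*29 = -319)
o(-144) + q(-8*13 - 4) = -1/609 - 319 = -194272/609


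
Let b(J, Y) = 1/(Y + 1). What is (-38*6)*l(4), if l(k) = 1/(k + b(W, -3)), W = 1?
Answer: -456/7 ≈ -65.143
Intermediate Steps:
b(J, Y) = 1/(1 + Y)
l(k) = 1/(-½ + k) (l(k) = 1/(k + 1/(1 - 3)) = 1/(k + 1/(-2)) = 1/(k - ½) = 1/(-½ + k))
(-38*6)*l(4) = (-38*6)*(2/(-1 + 2*4)) = -456/(-1 + 8) = -456/7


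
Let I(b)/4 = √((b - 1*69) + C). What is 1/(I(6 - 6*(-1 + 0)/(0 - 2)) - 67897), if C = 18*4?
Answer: -67897/4610002513 - 4*√6/4610002513 ≈ -1.4730e-5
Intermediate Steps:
C = 72
I(b) = 4*√(3 + b) (I(b) = 4*√((b - 1*69) + 72) = 4*√((b - 69) + 72) = 4*√((-69 + b) + 72) = 4*√(3 + b))
1/(I(6 - 6*(-1 + 0)/(0 - 2)) - 67897) = 1/(4*√(3 + (6 - 6*(-1 + 0)/(0 - 2))) - 67897) = 1/(4*√(3 + (6 - (-6)/(-2))) - 67897) = 1/(4*√(3 + (6 - (-6)*(-1)/2)) - 67897) = 1/(4*√(3 + (6 - 6*½)) - 67897) = 1/(4*√(3 + (6 - 3)) - 67897) = 1/(4*√(3 + 3) - 67897) = 1/(4*√6 - 67897) = 1/(-67897 + 4*√6)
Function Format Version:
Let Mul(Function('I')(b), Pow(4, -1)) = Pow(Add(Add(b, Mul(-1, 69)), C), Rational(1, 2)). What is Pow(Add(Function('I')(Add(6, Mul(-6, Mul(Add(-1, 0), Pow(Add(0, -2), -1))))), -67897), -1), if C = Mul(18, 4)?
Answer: Add(Rational(-67897, 4610002513), Mul(Rational(-4, 4610002513), Pow(6, Rational(1, 2)))) ≈ -1.4730e-5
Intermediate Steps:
C = 72
Function('I')(b) = Mul(4, Pow(Add(3, b), Rational(1, 2))) (Function('I')(b) = Mul(4, Pow(Add(Add(b, Mul(-1, 69)), 72), Rational(1, 2))) = Mul(4, Pow(Add(Add(b, -69), 72), Rational(1, 2))) = Mul(4, Pow(Add(Add(-69, b), 72), Rational(1, 2))) = Mul(4, Pow(Add(3, b), Rational(1, 2))))
Pow(Add(Function('I')(Add(6, Mul(-6, Mul(Add(-1, 0), Pow(Add(0, -2), -1))))), -67897), -1) = Pow(Add(Mul(4, Pow(Add(3, Add(6, Mul(-6, Mul(Add(-1, 0), Pow(Add(0, -2), -1))))), Rational(1, 2))), -67897), -1) = Pow(Add(Mul(4, Pow(Add(3, Add(6, Mul(-6, Mul(-1, Pow(-2, -1))))), Rational(1, 2))), -67897), -1) = Pow(Add(Mul(4, Pow(Add(3, Add(6, Mul(-6, Mul(-1, Rational(-1, 2))))), Rational(1, 2))), -67897), -1) = Pow(Add(Mul(4, Pow(Add(3, Add(6, Mul(-6, Rational(1, 2)))), Rational(1, 2))), -67897), -1) = Pow(Add(Mul(4, Pow(Add(3, Add(6, -3)), Rational(1, 2))), -67897), -1) = Pow(Add(Mul(4, Pow(Add(3, 3), Rational(1, 2))), -67897), -1) = Pow(Add(Mul(4, Pow(6, Rational(1, 2))), -67897), -1) = Pow(Add(-67897, Mul(4, Pow(6, Rational(1, 2)))), -1)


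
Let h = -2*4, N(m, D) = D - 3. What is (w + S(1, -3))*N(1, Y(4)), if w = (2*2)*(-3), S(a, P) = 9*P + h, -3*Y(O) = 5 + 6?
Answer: 940/3 ≈ 313.33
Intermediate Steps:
Y(O) = -11/3 (Y(O) = -(5 + 6)/3 = -1/3*11 = -11/3)
N(m, D) = -3 + D
h = -8
S(a, P) = -8 + 9*P (S(a, P) = 9*P - 8 = -8 + 9*P)
w = -12 (w = 4*(-3) = -12)
(w + S(1, -3))*N(1, Y(4)) = (-12 + (-8 + 9*(-3)))*(-3 - 11/3) = (-12 + (-8 - 27))*(-20/3) = (-12 - 35)*(-20/3) = -47*(-20/3) = 940/3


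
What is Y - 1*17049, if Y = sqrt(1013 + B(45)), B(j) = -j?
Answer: -17049 + 22*sqrt(2) ≈ -17018.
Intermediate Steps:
Y = 22*sqrt(2) (Y = sqrt(1013 - 1*45) = sqrt(1013 - 45) = sqrt(968) = 22*sqrt(2) ≈ 31.113)
Y - 1*17049 = 22*sqrt(2) - 1*17049 = 22*sqrt(2) - 17049 = -17049 + 22*sqrt(2)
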